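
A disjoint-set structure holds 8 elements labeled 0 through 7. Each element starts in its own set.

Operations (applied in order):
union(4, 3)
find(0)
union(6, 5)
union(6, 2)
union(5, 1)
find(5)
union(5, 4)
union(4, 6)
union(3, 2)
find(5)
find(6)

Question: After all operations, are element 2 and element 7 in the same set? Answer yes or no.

Answer: no

Derivation:
Step 1: union(4, 3) -> merged; set of 4 now {3, 4}
Step 2: find(0) -> no change; set of 0 is {0}
Step 3: union(6, 5) -> merged; set of 6 now {5, 6}
Step 4: union(6, 2) -> merged; set of 6 now {2, 5, 6}
Step 5: union(5, 1) -> merged; set of 5 now {1, 2, 5, 6}
Step 6: find(5) -> no change; set of 5 is {1, 2, 5, 6}
Step 7: union(5, 4) -> merged; set of 5 now {1, 2, 3, 4, 5, 6}
Step 8: union(4, 6) -> already same set; set of 4 now {1, 2, 3, 4, 5, 6}
Step 9: union(3, 2) -> already same set; set of 3 now {1, 2, 3, 4, 5, 6}
Step 10: find(5) -> no change; set of 5 is {1, 2, 3, 4, 5, 6}
Step 11: find(6) -> no change; set of 6 is {1, 2, 3, 4, 5, 6}
Set of 2: {1, 2, 3, 4, 5, 6}; 7 is not a member.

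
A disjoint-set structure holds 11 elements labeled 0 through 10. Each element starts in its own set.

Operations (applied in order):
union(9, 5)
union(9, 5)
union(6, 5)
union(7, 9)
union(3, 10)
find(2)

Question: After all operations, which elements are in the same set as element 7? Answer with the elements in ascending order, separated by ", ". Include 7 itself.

Answer: 5, 6, 7, 9

Derivation:
Step 1: union(9, 5) -> merged; set of 9 now {5, 9}
Step 2: union(9, 5) -> already same set; set of 9 now {5, 9}
Step 3: union(6, 5) -> merged; set of 6 now {5, 6, 9}
Step 4: union(7, 9) -> merged; set of 7 now {5, 6, 7, 9}
Step 5: union(3, 10) -> merged; set of 3 now {3, 10}
Step 6: find(2) -> no change; set of 2 is {2}
Component of 7: {5, 6, 7, 9}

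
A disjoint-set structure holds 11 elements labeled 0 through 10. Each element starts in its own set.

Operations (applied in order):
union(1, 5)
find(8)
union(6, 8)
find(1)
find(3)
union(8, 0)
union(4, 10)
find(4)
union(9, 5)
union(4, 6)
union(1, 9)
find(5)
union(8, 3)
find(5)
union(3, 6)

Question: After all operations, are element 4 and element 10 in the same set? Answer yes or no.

Answer: yes

Derivation:
Step 1: union(1, 5) -> merged; set of 1 now {1, 5}
Step 2: find(8) -> no change; set of 8 is {8}
Step 3: union(6, 8) -> merged; set of 6 now {6, 8}
Step 4: find(1) -> no change; set of 1 is {1, 5}
Step 5: find(3) -> no change; set of 3 is {3}
Step 6: union(8, 0) -> merged; set of 8 now {0, 6, 8}
Step 7: union(4, 10) -> merged; set of 4 now {4, 10}
Step 8: find(4) -> no change; set of 4 is {4, 10}
Step 9: union(9, 5) -> merged; set of 9 now {1, 5, 9}
Step 10: union(4, 6) -> merged; set of 4 now {0, 4, 6, 8, 10}
Step 11: union(1, 9) -> already same set; set of 1 now {1, 5, 9}
Step 12: find(5) -> no change; set of 5 is {1, 5, 9}
Step 13: union(8, 3) -> merged; set of 8 now {0, 3, 4, 6, 8, 10}
Step 14: find(5) -> no change; set of 5 is {1, 5, 9}
Step 15: union(3, 6) -> already same set; set of 3 now {0, 3, 4, 6, 8, 10}
Set of 4: {0, 3, 4, 6, 8, 10}; 10 is a member.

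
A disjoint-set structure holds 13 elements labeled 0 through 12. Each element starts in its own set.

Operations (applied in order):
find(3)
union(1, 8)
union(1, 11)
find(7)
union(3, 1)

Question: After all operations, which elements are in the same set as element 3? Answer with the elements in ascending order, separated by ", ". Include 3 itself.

Step 1: find(3) -> no change; set of 3 is {3}
Step 2: union(1, 8) -> merged; set of 1 now {1, 8}
Step 3: union(1, 11) -> merged; set of 1 now {1, 8, 11}
Step 4: find(7) -> no change; set of 7 is {7}
Step 5: union(3, 1) -> merged; set of 3 now {1, 3, 8, 11}
Component of 3: {1, 3, 8, 11}

Answer: 1, 3, 8, 11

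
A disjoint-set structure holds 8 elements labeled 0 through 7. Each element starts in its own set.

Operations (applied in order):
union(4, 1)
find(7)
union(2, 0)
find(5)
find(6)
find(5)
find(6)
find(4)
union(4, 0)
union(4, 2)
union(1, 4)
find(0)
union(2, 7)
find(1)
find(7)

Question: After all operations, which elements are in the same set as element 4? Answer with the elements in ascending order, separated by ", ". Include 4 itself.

Step 1: union(4, 1) -> merged; set of 4 now {1, 4}
Step 2: find(7) -> no change; set of 7 is {7}
Step 3: union(2, 0) -> merged; set of 2 now {0, 2}
Step 4: find(5) -> no change; set of 5 is {5}
Step 5: find(6) -> no change; set of 6 is {6}
Step 6: find(5) -> no change; set of 5 is {5}
Step 7: find(6) -> no change; set of 6 is {6}
Step 8: find(4) -> no change; set of 4 is {1, 4}
Step 9: union(4, 0) -> merged; set of 4 now {0, 1, 2, 4}
Step 10: union(4, 2) -> already same set; set of 4 now {0, 1, 2, 4}
Step 11: union(1, 4) -> already same set; set of 1 now {0, 1, 2, 4}
Step 12: find(0) -> no change; set of 0 is {0, 1, 2, 4}
Step 13: union(2, 7) -> merged; set of 2 now {0, 1, 2, 4, 7}
Step 14: find(1) -> no change; set of 1 is {0, 1, 2, 4, 7}
Step 15: find(7) -> no change; set of 7 is {0, 1, 2, 4, 7}
Component of 4: {0, 1, 2, 4, 7}

Answer: 0, 1, 2, 4, 7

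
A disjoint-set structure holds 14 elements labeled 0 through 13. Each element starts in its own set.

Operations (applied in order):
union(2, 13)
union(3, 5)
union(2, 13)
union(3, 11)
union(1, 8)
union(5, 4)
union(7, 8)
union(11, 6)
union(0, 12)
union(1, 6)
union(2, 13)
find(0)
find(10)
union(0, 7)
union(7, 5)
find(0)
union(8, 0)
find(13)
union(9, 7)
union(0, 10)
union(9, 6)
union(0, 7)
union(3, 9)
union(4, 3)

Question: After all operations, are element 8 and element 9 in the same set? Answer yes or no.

Step 1: union(2, 13) -> merged; set of 2 now {2, 13}
Step 2: union(3, 5) -> merged; set of 3 now {3, 5}
Step 3: union(2, 13) -> already same set; set of 2 now {2, 13}
Step 4: union(3, 11) -> merged; set of 3 now {3, 5, 11}
Step 5: union(1, 8) -> merged; set of 1 now {1, 8}
Step 6: union(5, 4) -> merged; set of 5 now {3, 4, 5, 11}
Step 7: union(7, 8) -> merged; set of 7 now {1, 7, 8}
Step 8: union(11, 6) -> merged; set of 11 now {3, 4, 5, 6, 11}
Step 9: union(0, 12) -> merged; set of 0 now {0, 12}
Step 10: union(1, 6) -> merged; set of 1 now {1, 3, 4, 5, 6, 7, 8, 11}
Step 11: union(2, 13) -> already same set; set of 2 now {2, 13}
Step 12: find(0) -> no change; set of 0 is {0, 12}
Step 13: find(10) -> no change; set of 10 is {10}
Step 14: union(0, 7) -> merged; set of 0 now {0, 1, 3, 4, 5, 6, 7, 8, 11, 12}
Step 15: union(7, 5) -> already same set; set of 7 now {0, 1, 3, 4, 5, 6, 7, 8, 11, 12}
Step 16: find(0) -> no change; set of 0 is {0, 1, 3, 4, 5, 6, 7, 8, 11, 12}
Step 17: union(8, 0) -> already same set; set of 8 now {0, 1, 3, 4, 5, 6, 7, 8, 11, 12}
Step 18: find(13) -> no change; set of 13 is {2, 13}
Step 19: union(9, 7) -> merged; set of 9 now {0, 1, 3, 4, 5, 6, 7, 8, 9, 11, 12}
Step 20: union(0, 10) -> merged; set of 0 now {0, 1, 3, 4, 5, 6, 7, 8, 9, 10, 11, 12}
Step 21: union(9, 6) -> already same set; set of 9 now {0, 1, 3, 4, 5, 6, 7, 8, 9, 10, 11, 12}
Step 22: union(0, 7) -> already same set; set of 0 now {0, 1, 3, 4, 5, 6, 7, 8, 9, 10, 11, 12}
Step 23: union(3, 9) -> already same set; set of 3 now {0, 1, 3, 4, 5, 6, 7, 8, 9, 10, 11, 12}
Step 24: union(4, 3) -> already same set; set of 4 now {0, 1, 3, 4, 5, 6, 7, 8, 9, 10, 11, 12}
Set of 8: {0, 1, 3, 4, 5, 6, 7, 8, 9, 10, 11, 12}; 9 is a member.

Answer: yes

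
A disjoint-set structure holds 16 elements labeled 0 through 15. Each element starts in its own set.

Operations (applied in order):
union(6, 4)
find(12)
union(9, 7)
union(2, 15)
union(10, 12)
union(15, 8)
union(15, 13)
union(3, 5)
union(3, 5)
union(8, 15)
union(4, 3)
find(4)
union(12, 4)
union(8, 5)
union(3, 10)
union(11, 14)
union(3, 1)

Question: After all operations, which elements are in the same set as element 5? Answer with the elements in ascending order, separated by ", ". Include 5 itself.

Step 1: union(6, 4) -> merged; set of 6 now {4, 6}
Step 2: find(12) -> no change; set of 12 is {12}
Step 3: union(9, 7) -> merged; set of 9 now {7, 9}
Step 4: union(2, 15) -> merged; set of 2 now {2, 15}
Step 5: union(10, 12) -> merged; set of 10 now {10, 12}
Step 6: union(15, 8) -> merged; set of 15 now {2, 8, 15}
Step 7: union(15, 13) -> merged; set of 15 now {2, 8, 13, 15}
Step 8: union(3, 5) -> merged; set of 3 now {3, 5}
Step 9: union(3, 5) -> already same set; set of 3 now {3, 5}
Step 10: union(8, 15) -> already same set; set of 8 now {2, 8, 13, 15}
Step 11: union(4, 3) -> merged; set of 4 now {3, 4, 5, 6}
Step 12: find(4) -> no change; set of 4 is {3, 4, 5, 6}
Step 13: union(12, 4) -> merged; set of 12 now {3, 4, 5, 6, 10, 12}
Step 14: union(8, 5) -> merged; set of 8 now {2, 3, 4, 5, 6, 8, 10, 12, 13, 15}
Step 15: union(3, 10) -> already same set; set of 3 now {2, 3, 4, 5, 6, 8, 10, 12, 13, 15}
Step 16: union(11, 14) -> merged; set of 11 now {11, 14}
Step 17: union(3, 1) -> merged; set of 3 now {1, 2, 3, 4, 5, 6, 8, 10, 12, 13, 15}
Component of 5: {1, 2, 3, 4, 5, 6, 8, 10, 12, 13, 15}

Answer: 1, 2, 3, 4, 5, 6, 8, 10, 12, 13, 15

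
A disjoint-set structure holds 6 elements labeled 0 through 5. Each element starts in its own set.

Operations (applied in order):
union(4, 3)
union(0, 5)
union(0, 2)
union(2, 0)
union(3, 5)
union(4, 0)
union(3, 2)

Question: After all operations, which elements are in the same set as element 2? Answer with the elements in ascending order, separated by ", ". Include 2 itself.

Answer: 0, 2, 3, 4, 5

Derivation:
Step 1: union(4, 3) -> merged; set of 4 now {3, 4}
Step 2: union(0, 5) -> merged; set of 0 now {0, 5}
Step 3: union(0, 2) -> merged; set of 0 now {0, 2, 5}
Step 4: union(2, 0) -> already same set; set of 2 now {0, 2, 5}
Step 5: union(3, 5) -> merged; set of 3 now {0, 2, 3, 4, 5}
Step 6: union(4, 0) -> already same set; set of 4 now {0, 2, 3, 4, 5}
Step 7: union(3, 2) -> already same set; set of 3 now {0, 2, 3, 4, 5}
Component of 2: {0, 2, 3, 4, 5}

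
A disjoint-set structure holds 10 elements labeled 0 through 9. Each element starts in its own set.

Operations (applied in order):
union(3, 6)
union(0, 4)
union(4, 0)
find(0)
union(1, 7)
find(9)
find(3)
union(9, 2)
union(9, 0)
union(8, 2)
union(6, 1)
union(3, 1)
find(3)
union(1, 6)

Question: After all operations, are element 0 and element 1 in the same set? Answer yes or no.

Answer: no

Derivation:
Step 1: union(3, 6) -> merged; set of 3 now {3, 6}
Step 2: union(0, 4) -> merged; set of 0 now {0, 4}
Step 3: union(4, 0) -> already same set; set of 4 now {0, 4}
Step 4: find(0) -> no change; set of 0 is {0, 4}
Step 5: union(1, 7) -> merged; set of 1 now {1, 7}
Step 6: find(9) -> no change; set of 9 is {9}
Step 7: find(3) -> no change; set of 3 is {3, 6}
Step 8: union(9, 2) -> merged; set of 9 now {2, 9}
Step 9: union(9, 0) -> merged; set of 9 now {0, 2, 4, 9}
Step 10: union(8, 2) -> merged; set of 8 now {0, 2, 4, 8, 9}
Step 11: union(6, 1) -> merged; set of 6 now {1, 3, 6, 7}
Step 12: union(3, 1) -> already same set; set of 3 now {1, 3, 6, 7}
Step 13: find(3) -> no change; set of 3 is {1, 3, 6, 7}
Step 14: union(1, 6) -> already same set; set of 1 now {1, 3, 6, 7}
Set of 0: {0, 2, 4, 8, 9}; 1 is not a member.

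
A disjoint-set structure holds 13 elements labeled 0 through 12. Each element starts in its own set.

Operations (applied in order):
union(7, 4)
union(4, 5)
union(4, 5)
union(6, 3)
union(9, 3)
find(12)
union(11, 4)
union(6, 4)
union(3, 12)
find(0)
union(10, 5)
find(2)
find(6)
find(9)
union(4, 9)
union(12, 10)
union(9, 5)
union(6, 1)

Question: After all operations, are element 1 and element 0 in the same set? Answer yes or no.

Step 1: union(7, 4) -> merged; set of 7 now {4, 7}
Step 2: union(4, 5) -> merged; set of 4 now {4, 5, 7}
Step 3: union(4, 5) -> already same set; set of 4 now {4, 5, 7}
Step 4: union(6, 3) -> merged; set of 6 now {3, 6}
Step 5: union(9, 3) -> merged; set of 9 now {3, 6, 9}
Step 6: find(12) -> no change; set of 12 is {12}
Step 7: union(11, 4) -> merged; set of 11 now {4, 5, 7, 11}
Step 8: union(6, 4) -> merged; set of 6 now {3, 4, 5, 6, 7, 9, 11}
Step 9: union(3, 12) -> merged; set of 3 now {3, 4, 5, 6, 7, 9, 11, 12}
Step 10: find(0) -> no change; set of 0 is {0}
Step 11: union(10, 5) -> merged; set of 10 now {3, 4, 5, 6, 7, 9, 10, 11, 12}
Step 12: find(2) -> no change; set of 2 is {2}
Step 13: find(6) -> no change; set of 6 is {3, 4, 5, 6, 7, 9, 10, 11, 12}
Step 14: find(9) -> no change; set of 9 is {3, 4, 5, 6, 7, 9, 10, 11, 12}
Step 15: union(4, 9) -> already same set; set of 4 now {3, 4, 5, 6, 7, 9, 10, 11, 12}
Step 16: union(12, 10) -> already same set; set of 12 now {3, 4, 5, 6, 7, 9, 10, 11, 12}
Step 17: union(9, 5) -> already same set; set of 9 now {3, 4, 5, 6, 7, 9, 10, 11, 12}
Step 18: union(6, 1) -> merged; set of 6 now {1, 3, 4, 5, 6, 7, 9, 10, 11, 12}
Set of 1: {1, 3, 4, 5, 6, 7, 9, 10, 11, 12}; 0 is not a member.

Answer: no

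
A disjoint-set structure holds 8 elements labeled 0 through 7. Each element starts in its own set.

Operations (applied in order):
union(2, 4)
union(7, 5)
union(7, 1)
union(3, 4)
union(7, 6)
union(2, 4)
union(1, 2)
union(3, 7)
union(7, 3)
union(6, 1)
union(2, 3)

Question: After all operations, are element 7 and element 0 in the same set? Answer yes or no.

Answer: no

Derivation:
Step 1: union(2, 4) -> merged; set of 2 now {2, 4}
Step 2: union(7, 5) -> merged; set of 7 now {5, 7}
Step 3: union(7, 1) -> merged; set of 7 now {1, 5, 7}
Step 4: union(3, 4) -> merged; set of 3 now {2, 3, 4}
Step 5: union(7, 6) -> merged; set of 7 now {1, 5, 6, 7}
Step 6: union(2, 4) -> already same set; set of 2 now {2, 3, 4}
Step 7: union(1, 2) -> merged; set of 1 now {1, 2, 3, 4, 5, 6, 7}
Step 8: union(3, 7) -> already same set; set of 3 now {1, 2, 3, 4, 5, 6, 7}
Step 9: union(7, 3) -> already same set; set of 7 now {1, 2, 3, 4, 5, 6, 7}
Step 10: union(6, 1) -> already same set; set of 6 now {1, 2, 3, 4, 5, 6, 7}
Step 11: union(2, 3) -> already same set; set of 2 now {1, 2, 3, 4, 5, 6, 7}
Set of 7: {1, 2, 3, 4, 5, 6, 7}; 0 is not a member.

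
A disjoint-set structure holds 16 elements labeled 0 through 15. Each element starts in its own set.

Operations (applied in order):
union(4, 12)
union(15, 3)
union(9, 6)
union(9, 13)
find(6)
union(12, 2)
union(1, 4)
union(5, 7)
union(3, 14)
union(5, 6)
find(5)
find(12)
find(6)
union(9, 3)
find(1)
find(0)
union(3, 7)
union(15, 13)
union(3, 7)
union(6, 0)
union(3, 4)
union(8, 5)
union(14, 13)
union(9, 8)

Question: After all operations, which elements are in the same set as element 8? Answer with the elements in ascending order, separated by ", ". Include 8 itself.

Answer: 0, 1, 2, 3, 4, 5, 6, 7, 8, 9, 12, 13, 14, 15

Derivation:
Step 1: union(4, 12) -> merged; set of 4 now {4, 12}
Step 2: union(15, 3) -> merged; set of 15 now {3, 15}
Step 3: union(9, 6) -> merged; set of 9 now {6, 9}
Step 4: union(9, 13) -> merged; set of 9 now {6, 9, 13}
Step 5: find(6) -> no change; set of 6 is {6, 9, 13}
Step 6: union(12, 2) -> merged; set of 12 now {2, 4, 12}
Step 7: union(1, 4) -> merged; set of 1 now {1, 2, 4, 12}
Step 8: union(5, 7) -> merged; set of 5 now {5, 7}
Step 9: union(3, 14) -> merged; set of 3 now {3, 14, 15}
Step 10: union(5, 6) -> merged; set of 5 now {5, 6, 7, 9, 13}
Step 11: find(5) -> no change; set of 5 is {5, 6, 7, 9, 13}
Step 12: find(12) -> no change; set of 12 is {1, 2, 4, 12}
Step 13: find(6) -> no change; set of 6 is {5, 6, 7, 9, 13}
Step 14: union(9, 3) -> merged; set of 9 now {3, 5, 6, 7, 9, 13, 14, 15}
Step 15: find(1) -> no change; set of 1 is {1, 2, 4, 12}
Step 16: find(0) -> no change; set of 0 is {0}
Step 17: union(3, 7) -> already same set; set of 3 now {3, 5, 6, 7, 9, 13, 14, 15}
Step 18: union(15, 13) -> already same set; set of 15 now {3, 5, 6, 7, 9, 13, 14, 15}
Step 19: union(3, 7) -> already same set; set of 3 now {3, 5, 6, 7, 9, 13, 14, 15}
Step 20: union(6, 0) -> merged; set of 6 now {0, 3, 5, 6, 7, 9, 13, 14, 15}
Step 21: union(3, 4) -> merged; set of 3 now {0, 1, 2, 3, 4, 5, 6, 7, 9, 12, 13, 14, 15}
Step 22: union(8, 5) -> merged; set of 8 now {0, 1, 2, 3, 4, 5, 6, 7, 8, 9, 12, 13, 14, 15}
Step 23: union(14, 13) -> already same set; set of 14 now {0, 1, 2, 3, 4, 5, 6, 7, 8, 9, 12, 13, 14, 15}
Step 24: union(9, 8) -> already same set; set of 9 now {0, 1, 2, 3, 4, 5, 6, 7, 8, 9, 12, 13, 14, 15}
Component of 8: {0, 1, 2, 3, 4, 5, 6, 7, 8, 9, 12, 13, 14, 15}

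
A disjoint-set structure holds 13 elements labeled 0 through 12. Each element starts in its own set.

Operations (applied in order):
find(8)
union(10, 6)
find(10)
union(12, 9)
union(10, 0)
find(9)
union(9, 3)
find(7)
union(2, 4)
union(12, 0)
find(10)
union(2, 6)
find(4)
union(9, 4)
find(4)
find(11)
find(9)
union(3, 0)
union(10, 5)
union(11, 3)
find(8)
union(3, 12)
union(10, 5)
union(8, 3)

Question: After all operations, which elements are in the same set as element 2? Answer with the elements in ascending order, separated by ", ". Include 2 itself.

Step 1: find(8) -> no change; set of 8 is {8}
Step 2: union(10, 6) -> merged; set of 10 now {6, 10}
Step 3: find(10) -> no change; set of 10 is {6, 10}
Step 4: union(12, 9) -> merged; set of 12 now {9, 12}
Step 5: union(10, 0) -> merged; set of 10 now {0, 6, 10}
Step 6: find(9) -> no change; set of 9 is {9, 12}
Step 7: union(9, 3) -> merged; set of 9 now {3, 9, 12}
Step 8: find(7) -> no change; set of 7 is {7}
Step 9: union(2, 4) -> merged; set of 2 now {2, 4}
Step 10: union(12, 0) -> merged; set of 12 now {0, 3, 6, 9, 10, 12}
Step 11: find(10) -> no change; set of 10 is {0, 3, 6, 9, 10, 12}
Step 12: union(2, 6) -> merged; set of 2 now {0, 2, 3, 4, 6, 9, 10, 12}
Step 13: find(4) -> no change; set of 4 is {0, 2, 3, 4, 6, 9, 10, 12}
Step 14: union(9, 4) -> already same set; set of 9 now {0, 2, 3, 4, 6, 9, 10, 12}
Step 15: find(4) -> no change; set of 4 is {0, 2, 3, 4, 6, 9, 10, 12}
Step 16: find(11) -> no change; set of 11 is {11}
Step 17: find(9) -> no change; set of 9 is {0, 2, 3, 4, 6, 9, 10, 12}
Step 18: union(3, 0) -> already same set; set of 3 now {0, 2, 3, 4, 6, 9, 10, 12}
Step 19: union(10, 5) -> merged; set of 10 now {0, 2, 3, 4, 5, 6, 9, 10, 12}
Step 20: union(11, 3) -> merged; set of 11 now {0, 2, 3, 4, 5, 6, 9, 10, 11, 12}
Step 21: find(8) -> no change; set of 8 is {8}
Step 22: union(3, 12) -> already same set; set of 3 now {0, 2, 3, 4, 5, 6, 9, 10, 11, 12}
Step 23: union(10, 5) -> already same set; set of 10 now {0, 2, 3, 4, 5, 6, 9, 10, 11, 12}
Step 24: union(8, 3) -> merged; set of 8 now {0, 2, 3, 4, 5, 6, 8, 9, 10, 11, 12}
Component of 2: {0, 2, 3, 4, 5, 6, 8, 9, 10, 11, 12}

Answer: 0, 2, 3, 4, 5, 6, 8, 9, 10, 11, 12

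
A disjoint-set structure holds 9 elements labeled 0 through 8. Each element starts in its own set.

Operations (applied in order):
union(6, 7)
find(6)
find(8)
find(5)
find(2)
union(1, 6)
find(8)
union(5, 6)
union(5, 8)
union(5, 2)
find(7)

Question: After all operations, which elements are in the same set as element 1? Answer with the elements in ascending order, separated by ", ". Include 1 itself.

Answer: 1, 2, 5, 6, 7, 8

Derivation:
Step 1: union(6, 7) -> merged; set of 6 now {6, 7}
Step 2: find(6) -> no change; set of 6 is {6, 7}
Step 3: find(8) -> no change; set of 8 is {8}
Step 4: find(5) -> no change; set of 5 is {5}
Step 5: find(2) -> no change; set of 2 is {2}
Step 6: union(1, 6) -> merged; set of 1 now {1, 6, 7}
Step 7: find(8) -> no change; set of 8 is {8}
Step 8: union(5, 6) -> merged; set of 5 now {1, 5, 6, 7}
Step 9: union(5, 8) -> merged; set of 5 now {1, 5, 6, 7, 8}
Step 10: union(5, 2) -> merged; set of 5 now {1, 2, 5, 6, 7, 8}
Step 11: find(7) -> no change; set of 7 is {1, 2, 5, 6, 7, 8}
Component of 1: {1, 2, 5, 6, 7, 8}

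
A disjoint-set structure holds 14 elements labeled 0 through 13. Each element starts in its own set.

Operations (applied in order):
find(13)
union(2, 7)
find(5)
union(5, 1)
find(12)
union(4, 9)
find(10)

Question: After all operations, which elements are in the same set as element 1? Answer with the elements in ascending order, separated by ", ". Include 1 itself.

Step 1: find(13) -> no change; set of 13 is {13}
Step 2: union(2, 7) -> merged; set of 2 now {2, 7}
Step 3: find(5) -> no change; set of 5 is {5}
Step 4: union(5, 1) -> merged; set of 5 now {1, 5}
Step 5: find(12) -> no change; set of 12 is {12}
Step 6: union(4, 9) -> merged; set of 4 now {4, 9}
Step 7: find(10) -> no change; set of 10 is {10}
Component of 1: {1, 5}

Answer: 1, 5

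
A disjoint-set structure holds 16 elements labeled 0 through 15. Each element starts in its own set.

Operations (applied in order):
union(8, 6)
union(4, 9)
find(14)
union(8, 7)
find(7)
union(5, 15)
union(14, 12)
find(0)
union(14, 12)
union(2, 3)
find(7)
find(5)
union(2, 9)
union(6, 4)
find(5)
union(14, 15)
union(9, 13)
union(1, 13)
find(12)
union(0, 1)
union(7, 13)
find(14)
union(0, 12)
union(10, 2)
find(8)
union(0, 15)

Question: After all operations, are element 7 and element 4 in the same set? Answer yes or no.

Answer: yes

Derivation:
Step 1: union(8, 6) -> merged; set of 8 now {6, 8}
Step 2: union(4, 9) -> merged; set of 4 now {4, 9}
Step 3: find(14) -> no change; set of 14 is {14}
Step 4: union(8, 7) -> merged; set of 8 now {6, 7, 8}
Step 5: find(7) -> no change; set of 7 is {6, 7, 8}
Step 6: union(5, 15) -> merged; set of 5 now {5, 15}
Step 7: union(14, 12) -> merged; set of 14 now {12, 14}
Step 8: find(0) -> no change; set of 0 is {0}
Step 9: union(14, 12) -> already same set; set of 14 now {12, 14}
Step 10: union(2, 3) -> merged; set of 2 now {2, 3}
Step 11: find(7) -> no change; set of 7 is {6, 7, 8}
Step 12: find(5) -> no change; set of 5 is {5, 15}
Step 13: union(2, 9) -> merged; set of 2 now {2, 3, 4, 9}
Step 14: union(6, 4) -> merged; set of 6 now {2, 3, 4, 6, 7, 8, 9}
Step 15: find(5) -> no change; set of 5 is {5, 15}
Step 16: union(14, 15) -> merged; set of 14 now {5, 12, 14, 15}
Step 17: union(9, 13) -> merged; set of 9 now {2, 3, 4, 6, 7, 8, 9, 13}
Step 18: union(1, 13) -> merged; set of 1 now {1, 2, 3, 4, 6, 7, 8, 9, 13}
Step 19: find(12) -> no change; set of 12 is {5, 12, 14, 15}
Step 20: union(0, 1) -> merged; set of 0 now {0, 1, 2, 3, 4, 6, 7, 8, 9, 13}
Step 21: union(7, 13) -> already same set; set of 7 now {0, 1, 2, 3, 4, 6, 7, 8, 9, 13}
Step 22: find(14) -> no change; set of 14 is {5, 12, 14, 15}
Step 23: union(0, 12) -> merged; set of 0 now {0, 1, 2, 3, 4, 5, 6, 7, 8, 9, 12, 13, 14, 15}
Step 24: union(10, 2) -> merged; set of 10 now {0, 1, 2, 3, 4, 5, 6, 7, 8, 9, 10, 12, 13, 14, 15}
Step 25: find(8) -> no change; set of 8 is {0, 1, 2, 3, 4, 5, 6, 7, 8, 9, 10, 12, 13, 14, 15}
Step 26: union(0, 15) -> already same set; set of 0 now {0, 1, 2, 3, 4, 5, 6, 7, 8, 9, 10, 12, 13, 14, 15}
Set of 7: {0, 1, 2, 3, 4, 5, 6, 7, 8, 9, 10, 12, 13, 14, 15}; 4 is a member.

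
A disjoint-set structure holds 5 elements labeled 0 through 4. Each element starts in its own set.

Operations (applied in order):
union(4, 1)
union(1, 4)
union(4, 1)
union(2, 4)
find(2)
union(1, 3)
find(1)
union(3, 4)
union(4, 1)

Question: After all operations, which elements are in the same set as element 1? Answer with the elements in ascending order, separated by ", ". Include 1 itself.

Step 1: union(4, 1) -> merged; set of 4 now {1, 4}
Step 2: union(1, 4) -> already same set; set of 1 now {1, 4}
Step 3: union(4, 1) -> already same set; set of 4 now {1, 4}
Step 4: union(2, 4) -> merged; set of 2 now {1, 2, 4}
Step 5: find(2) -> no change; set of 2 is {1, 2, 4}
Step 6: union(1, 3) -> merged; set of 1 now {1, 2, 3, 4}
Step 7: find(1) -> no change; set of 1 is {1, 2, 3, 4}
Step 8: union(3, 4) -> already same set; set of 3 now {1, 2, 3, 4}
Step 9: union(4, 1) -> already same set; set of 4 now {1, 2, 3, 4}
Component of 1: {1, 2, 3, 4}

Answer: 1, 2, 3, 4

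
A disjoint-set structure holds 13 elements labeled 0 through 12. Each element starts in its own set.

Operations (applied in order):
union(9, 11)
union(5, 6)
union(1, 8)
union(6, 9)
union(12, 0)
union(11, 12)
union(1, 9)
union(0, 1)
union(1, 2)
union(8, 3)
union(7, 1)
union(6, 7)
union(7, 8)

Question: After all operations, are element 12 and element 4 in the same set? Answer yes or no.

Step 1: union(9, 11) -> merged; set of 9 now {9, 11}
Step 2: union(5, 6) -> merged; set of 5 now {5, 6}
Step 3: union(1, 8) -> merged; set of 1 now {1, 8}
Step 4: union(6, 9) -> merged; set of 6 now {5, 6, 9, 11}
Step 5: union(12, 0) -> merged; set of 12 now {0, 12}
Step 6: union(11, 12) -> merged; set of 11 now {0, 5, 6, 9, 11, 12}
Step 7: union(1, 9) -> merged; set of 1 now {0, 1, 5, 6, 8, 9, 11, 12}
Step 8: union(0, 1) -> already same set; set of 0 now {0, 1, 5, 6, 8, 9, 11, 12}
Step 9: union(1, 2) -> merged; set of 1 now {0, 1, 2, 5, 6, 8, 9, 11, 12}
Step 10: union(8, 3) -> merged; set of 8 now {0, 1, 2, 3, 5, 6, 8, 9, 11, 12}
Step 11: union(7, 1) -> merged; set of 7 now {0, 1, 2, 3, 5, 6, 7, 8, 9, 11, 12}
Step 12: union(6, 7) -> already same set; set of 6 now {0, 1, 2, 3, 5, 6, 7, 8, 9, 11, 12}
Step 13: union(7, 8) -> already same set; set of 7 now {0, 1, 2, 3, 5, 6, 7, 8, 9, 11, 12}
Set of 12: {0, 1, 2, 3, 5, 6, 7, 8, 9, 11, 12}; 4 is not a member.

Answer: no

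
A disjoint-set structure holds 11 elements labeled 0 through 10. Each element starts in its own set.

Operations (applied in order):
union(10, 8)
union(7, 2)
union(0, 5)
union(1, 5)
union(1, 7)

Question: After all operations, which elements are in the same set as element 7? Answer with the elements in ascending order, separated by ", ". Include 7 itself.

Step 1: union(10, 8) -> merged; set of 10 now {8, 10}
Step 2: union(7, 2) -> merged; set of 7 now {2, 7}
Step 3: union(0, 5) -> merged; set of 0 now {0, 5}
Step 4: union(1, 5) -> merged; set of 1 now {0, 1, 5}
Step 5: union(1, 7) -> merged; set of 1 now {0, 1, 2, 5, 7}
Component of 7: {0, 1, 2, 5, 7}

Answer: 0, 1, 2, 5, 7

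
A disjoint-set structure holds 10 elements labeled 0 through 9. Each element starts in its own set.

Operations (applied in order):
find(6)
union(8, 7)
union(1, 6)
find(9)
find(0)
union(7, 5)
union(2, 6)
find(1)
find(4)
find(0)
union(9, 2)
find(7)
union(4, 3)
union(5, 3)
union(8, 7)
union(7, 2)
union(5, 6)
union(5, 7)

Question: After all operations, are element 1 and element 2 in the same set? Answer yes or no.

Answer: yes

Derivation:
Step 1: find(6) -> no change; set of 6 is {6}
Step 2: union(8, 7) -> merged; set of 8 now {7, 8}
Step 3: union(1, 6) -> merged; set of 1 now {1, 6}
Step 4: find(9) -> no change; set of 9 is {9}
Step 5: find(0) -> no change; set of 0 is {0}
Step 6: union(7, 5) -> merged; set of 7 now {5, 7, 8}
Step 7: union(2, 6) -> merged; set of 2 now {1, 2, 6}
Step 8: find(1) -> no change; set of 1 is {1, 2, 6}
Step 9: find(4) -> no change; set of 4 is {4}
Step 10: find(0) -> no change; set of 0 is {0}
Step 11: union(9, 2) -> merged; set of 9 now {1, 2, 6, 9}
Step 12: find(7) -> no change; set of 7 is {5, 7, 8}
Step 13: union(4, 3) -> merged; set of 4 now {3, 4}
Step 14: union(5, 3) -> merged; set of 5 now {3, 4, 5, 7, 8}
Step 15: union(8, 7) -> already same set; set of 8 now {3, 4, 5, 7, 8}
Step 16: union(7, 2) -> merged; set of 7 now {1, 2, 3, 4, 5, 6, 7, 8, 9}
Step 17: union(5, 6) -> already same set; set of 5 now {1, 2, 3, 4, 5, 6, 7, 8, 9}
Step 18: union(5, 7) -> already same set; set of 5 now {1, 2, 3, 4, 5, 6, 7, 8, 9}
Set of 1: {1, 2, 3, 4, 5, 6, 7, 8, 9}; 2 is a member.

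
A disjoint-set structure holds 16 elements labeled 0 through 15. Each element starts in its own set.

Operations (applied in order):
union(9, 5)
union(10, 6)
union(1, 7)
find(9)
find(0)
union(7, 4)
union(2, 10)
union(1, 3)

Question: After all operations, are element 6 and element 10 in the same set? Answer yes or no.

Answer: yes

Derivation:
Step 1: union(9, 5) -> merged; set of 9 now {5, 9}
Step 2: union(10, 6) -> merged; set of 10 now {6, 10}
Step 3: union(1, 7) -> merged; set of 1 now {1, 7}
Step 4: find(9) -> no change; set of 9 is {5, 9}
Step 5: find(0) -> no change; set of 0 is {0}
Step 6: union(7, 4) -> merged; set of 7 now {1, 4, 7}
Step 7: union(2, 10) -> merged; set of 2 now {2, 6, 10}
Step 8: union(1, 3) -> merged; set of 1 now {1, 3, 4, 7}
Set of 6: {2, 6, 10}; 10 is a member.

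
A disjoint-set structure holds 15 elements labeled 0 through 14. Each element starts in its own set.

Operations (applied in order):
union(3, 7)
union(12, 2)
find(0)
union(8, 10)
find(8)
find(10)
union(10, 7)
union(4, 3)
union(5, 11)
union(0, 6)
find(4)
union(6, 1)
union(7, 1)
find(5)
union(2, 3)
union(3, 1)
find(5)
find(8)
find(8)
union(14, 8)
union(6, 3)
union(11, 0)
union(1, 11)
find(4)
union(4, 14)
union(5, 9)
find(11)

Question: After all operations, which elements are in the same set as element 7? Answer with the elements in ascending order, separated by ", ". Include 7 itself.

Step 1: union(3, 7) -> merged; set of 3 now {3, 7}
Step 2: union(12, 2) -> merged; set of 12 now {2, 12}
Step 3: find(0) -> no change; set of 0 is {0}
Step 4: union(8, 10) -> merged; set of 8 now {8, 10}
Step 5: find(8) -> no change; set of 8 is {8, 10}
Step 6: find(10) -> no change; set of 10 is {8, 10}
Step 7: union(10, 7) -> merged; set of 10 now {3, 7, 8, 10}
Step 8: union(4, 3) -> merged; set of 4 now {3, 4, 7, 8, 10}
Step 9: union(5, 11) -> merged; set of 5 now {5, 11}
Step 10: union(0, 6) -> merged; set of 0 now {0, 6}
Step 11: find(4) -> no change; set of 4 is {3, 4, 7, 8, 10}
Step 12: union(6, 1) -> merged; set of 6 now {0, 1, 6}
Step 13: union(7, 1) -> merged; set of 7 now {0, 1, 3, 4, 6, 7, 8, 10}
Step 14: find(5) -> no change; set of 5 is {5, 11}
Step 15: union(2, 3) -> merged; set of 2 now {0, 1, 2, 3, 4, 6, 7, 8, 10, 12}
Step 16: union(3, 1) -> already same set; set of 3 now {0, 1, 2, 3, 4, 6, 7, 8, 10, 12}
Step 17: find(5) -> no change; set of 5 is {5, 11}
Step 18: find(8) -> no change; set of 8 is {0, 1, 2, 3, 4, 6, 7, 8, 10, 12}
Step 19: find(8) -> no change; set of 8 is {0, 1, 2, 3, 4, 6, 7, 8, 10, 12}
Step 20: union(14, 8) -> merged; set of 14 now {0, 1, 2, 3, 4, 6, 7, 8, 10, 12, 14}
Step 21: union(6, 3) -> already same set; set of 6 now {0, 1, 2, 3, 4, 6, 7, 8, 10, 12, 14}
Step 22: union(11, 0) -> merged; set of 11 now {0, 1, 2, 3, 4, 5, 6, 7, 8, 10, 11, 12, 14}
Step 23: union(1, 11) -> already same set; set of 1 now {0, 1, 2, 3, 4, 5, 6, 7, 8, 10, 11, 12, 14}
Step 24: find(4) -> no change; set of 4 is {0, 1, 2, 3, 4, 5, 6, 7, 8, 10, 11, 12, 14}
Step 25: union(4, 14) -> already same set; set of 4 now {0, 1, 2, 3, 4, 5, 6, 7, 8, 10, 11, 12, 14}
Step 26: union(5, 9) -> merged; set of 5 now {0, 1, 2, 3, 4, 5, 6, 7, 8, 9, 10, 11, 12, 14}
Step 27: find(11) -> no change; set of 11 is {0, 1, 2, 3, 4, 5, 6, 7, 8, 9, 10, 11, 12, 14}
Component of 7: {0, 1, 2, 3, 4, 5, 6, 7, 8, 9, 10, 11, 12, 14}

Answer: 0, 1, 2, 3, 4, 5, 6, 7, 8, 9, 10, 11, 12, 14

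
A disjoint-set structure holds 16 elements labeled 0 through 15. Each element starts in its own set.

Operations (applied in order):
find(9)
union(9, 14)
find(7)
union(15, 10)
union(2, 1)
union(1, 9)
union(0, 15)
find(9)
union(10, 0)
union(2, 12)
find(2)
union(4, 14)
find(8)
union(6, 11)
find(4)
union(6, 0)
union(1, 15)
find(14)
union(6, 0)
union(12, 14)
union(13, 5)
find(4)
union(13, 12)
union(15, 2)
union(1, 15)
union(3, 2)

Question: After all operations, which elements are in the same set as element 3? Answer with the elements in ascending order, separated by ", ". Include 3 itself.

Step 1: find(9) -> no change; set of 9 is {9}
Step 2: union(9, 14) -> merged; set of 9 now {9, 14}
Step 3: find(7) -> no change; set of 7 is {7}
Step 4: union(15, 10) -> merged; set of 15 now {10, 15}
Step 5: union(2, 1) -> merged; set of 2 now {1, 2}
Step 6: union(1, 9) -> merged; set of 1 now {1, 2, 9, 14}
Step 7: union(0, 15) -> merged; set of 0 now {0, 10, 15}
Step 8: find(9) -> no change; set of 9 is {1, 2, 9, 14}
Step 9: union(10, 0) -> already same set; set of 10 now {0, 10, 15}
Step 10: union(2, 12) -> merged; set of 2 now {1, 2, 9, 12, 14}
Step 11: find(2) -> no change; set of 2 is {1, 2, 9, 12, 14}
Step 12: union(4, 14) -> merged; set of 4 now {1, 2, 4, 9, 12, 14}
Step 13: find(8) -> no change; set of 8 is {8}
Step 14: union(6, 11) -> merged; set of 6 now {6, 11}
Step 15: find(4) -> no change; set of 4 is {1, 2, 4, 9, 12, 14}
Step 16: union(6, 0) -> merged; set of 6 now {0, 6, 10, 11, 15}
Step 17: union(1, 15) -> merged; set of 1 now {0, 1, 2, 4, 6, 9, 10, 11, 12, 14, 15}
Step 18: find(14) -> no change; set of 14 is {0, 1, 2, 4, 6, 9, 10, 11, 12, 14, 15}
Step 19: union(6, 0) -> already same set; set of 6 now {0, 1, 2, 4, 6, 9, 10, 11, 12, 14, 15}
Step 20: union(12, 14) -> already same set; set of 12 now {0, 1, 2, 4, 6, 9, 10, 11, 12, 14, 15}
Step 21: union(13, 5) -> merged; set of 13 now {5, 13}
Step 22: find(4) -> no change; set of 4 is {0, 1, 2, 4, 6, 9, 10, 11, 12, 14, 15}
Step 23: union(13, 12) -> merged; set of 13 now {0, 1, 2, 4, 5, 6, 9, 10, 11, 12, 13, 14, 15}
Step 24: union(15, 2) -> already same set; set of 15 now {0, 1, 2, 4, 5, 6, 9, 10, 11, 12, 13, 14, 15}
Step 25: union(1, 15) -> already same set; set of 1 now {0, 1, 2, 4, 5, 6, 9, 10, 11, 12, 13, 14, 15}
Step 26: union(3, 2) -> merged; set of 3 now {0, 1, 2, 3, 4, 5, 6, 9, 10, 11, 12, 13, 14, 15}
Component of 3: {0, 1, 2, 3, 4, 5, 6, 9, 10, 11, 12, 13, 14, 15}

Answer: 0, 1, 2, 3, 4, 5, 6, 9, 10, 11, 12, 13, 14, 15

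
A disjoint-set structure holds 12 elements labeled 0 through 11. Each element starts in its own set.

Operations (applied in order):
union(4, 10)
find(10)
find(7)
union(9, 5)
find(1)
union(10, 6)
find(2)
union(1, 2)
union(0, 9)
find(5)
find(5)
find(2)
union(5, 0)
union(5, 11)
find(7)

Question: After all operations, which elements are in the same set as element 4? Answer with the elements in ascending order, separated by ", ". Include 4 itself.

Step 1: union(4, 10) -> merged; set of 4 now {4, 10}
Step 2: find(10) -> no change; set of 10 is {4, 10}
Step 3: find(7) -> no change; set of 7 is {7}
Step 4: union(9, 5) -> merged; set of 9 now {5, 9}
Step 5: find(1) -> no change; set of 1 is {1}
Step 6: union(10, 6) -> merged; set of 10 now {4, 6, 10}
Step 7: find(2) -> no change; set of 2 is {2}
Step 8: union(1, 2) -> merged; set of 1 now {1, 2}
Step 9: union(0, 9) -> merged; set of 0 now {0, 5, 9}
Step 10: find(5) -> no change; set of 5 is {0, 5, 9}
Step 11: find(5) -> no change; set of 5 is {0, 5, 9}
Step 12: find(2) -> no change; set of 2 is {1, 2}
Step 13: union(5, 0) -> already same set; set of 5 now {0, 5, 9}
Step 14: union(5, 11) -> merged; set of 5 now {0, 5, 9, 11}
Step 15: find(7) -> no change; set of 7 is {7}
Component of 4: {4, 6, 10}

Answer: 4, 6, 10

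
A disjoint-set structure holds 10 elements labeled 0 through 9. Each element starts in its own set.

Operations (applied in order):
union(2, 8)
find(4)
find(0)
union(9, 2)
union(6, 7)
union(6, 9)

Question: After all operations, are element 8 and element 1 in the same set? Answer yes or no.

Answer: no

Derivation:
Step 1: union(2, 8) -> merged; set of 2 now {2, 8}
Step 2: find(4) -> no change; set of 4 is {4}
Step 3: find(0) -> no change; set of 0 is {0}
Step 4: union(9, 2) -> merged; set of 9 now {2, 8, 9}
Step 5: union(6, 7) -> merged; set of 6 now {6, 7}
Step 6: union(6, 9) -> merged; set of 6 now {2, 6, 7, 8, 9}
Set of 8: {2, 6, 7, 8, 9}; 1 is not a member.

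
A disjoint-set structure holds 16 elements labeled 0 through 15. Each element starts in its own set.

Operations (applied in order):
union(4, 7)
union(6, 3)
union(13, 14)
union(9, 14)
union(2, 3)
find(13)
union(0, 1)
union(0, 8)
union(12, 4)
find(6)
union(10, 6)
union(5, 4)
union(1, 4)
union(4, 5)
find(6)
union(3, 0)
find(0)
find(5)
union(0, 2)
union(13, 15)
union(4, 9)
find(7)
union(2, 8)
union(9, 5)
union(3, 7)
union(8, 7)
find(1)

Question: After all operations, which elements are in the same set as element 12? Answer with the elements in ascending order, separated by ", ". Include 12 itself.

Answer: 0, 1, 2, 3, 4, 5, 6, 7, 8, 9, 10, 12, 13, 14, 15

Derivation:
Step 1: union(4, 7) -> merged; set of 4 now {4, 7}
Step 2: union(6, 3) -> merged; set of 6 now {3, 6}
Step 3: union(13, 14) -> merged; set of 13 now {13, 14}
Step 4: union(9, 14) -> merged; set of 9 now {9, 13, 14}
Step 5: union(2, 3) -> merged; set of 2 now {2, 3, 6}
Step 6: find(13) -> no change; set of 13 is {9, 13, 14}
Step 7: union(0, 1) -> merged; set of 0 now {0, 1}
Step 8: union(0, 8) -> merged; set of 0 now {0, 1, 8}
Step 9: union(12, 4) -> merged; set of 12 now {4, 7, 12}
Step 10: find(6) -> no change; set of 6 is {2, 3, 6}
Step 11: union(10, 6) -> merged; set of 10 now {2, 3, 6, 10}
Step 12: union(5, 4) -> merged; set of 5 now {4, 5, 7, 12}
Step 13: union(1, 4) -> merged; set of 1 now {0, 1, 4, 5, 7, 8, 12}
Step 14: union(4, 5) -> already same set; set of 4 now {0, 1, 4, 5, 7, 8, 12}
Step 15: find(6) -> no change; set of 6 is {2, 3, 6, 10}
Step 16: union(3, 0) -> merged; set of 3 now {0, 1, 2, 3, 4, 5, 6, 7, 8, 10, 12}
Step 17: find(0) -> no change; set of 0 is {0, 1, 2, 3, 4, 5, 6, 7, 8, 10, 12}
Step 18: find(5) -> no change; set of 5 is {0, 1, 2, 3, 4, 5, 6, 7, 8, 10, 12}
Step 19: union(0, 2) -> already same set; set of 0 now {0, 1, 2, 3, 4, 5, 6, 7, 8, 10, 12}
Step 20: union(13, 15) -> merged; set of 13 now {9, 13, 14, 15}
Step 21: union(4, 9) -> merged; set of 4 now {0, 1, 2, 3, 4, 5, 6, 7, 8, 9, 10, 12, 13, 14, 15}
Step 22: find(7) -> no change; set of 7 is {0, 1, 2, 3, 4, 5, 6, 7, 8, 9, 10, 12, 13, 14, 15}
Step 23: union(2, 8) -> already same set; set of 2 now {0, 1, 2, 3, 4, 5, 6, 7, 8, 9, 10, 12, 13, 14, 15}
Step 24: union(9, 5) -> already same set; set of 9 now {0, 1, 2, 3, 4, 5, 6, 7, 8, 9, 10, 12, 13, 14, 15}
Step 25: union(3, 7) -> already same set; set of 3 now {0, 1, 2, 3, 4, 5, 6, 7, 8, 9, 10, 12, 13, 14, 15}
Step 26: union(8, 7) -> already same set; set of 8 now {0, 1, 2, 3, 4, 5, 6, 7, 8, 9, 10, 12, 13, 14, 15}
Step 27: find(1) -> no change; set of 1 is {0, 1, 2, 3, 4, 5, 6, 7, 8, 9, 10, 12, 13, 14, 15}
Component of 12: {0, 1, 2, 3, 4, 5, 6, 7, 8, 9, 10, 12, 13, 14, 15}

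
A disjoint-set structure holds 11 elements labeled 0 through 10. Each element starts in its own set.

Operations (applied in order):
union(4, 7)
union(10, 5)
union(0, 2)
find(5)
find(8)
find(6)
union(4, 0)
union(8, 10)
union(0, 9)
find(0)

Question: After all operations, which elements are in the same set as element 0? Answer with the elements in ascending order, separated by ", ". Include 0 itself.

Step 1: union(4, 7) -> merged; set of 4 now {4, 7}
Step 2: union(10, 5) -> merged; set of 10 now {5, 10}
Step 3: union(0, 2) -> merged; set of 0 now {0, 2}
Step 4: find(5) -> no change; set of 5 is {5, 10}
Step 5: find(8) -> no change; set of 8 is {8}
Step 6: find(6) -> no change; set of 6 is {6}
Step 7: union(4, 0) -> merged; set of 4 now {0, 2, 4, 7}
Step 8: union(8, 10) -> merged; set of 8 now {5, 8, 10}
Step 9: union(0, 9) -> merged; set of 0 now {0, 2, 4, 7, 9}
Step 10: find(0) -> no change; set of 0 is {0, 2, 4, 7, 9}
Component of 0: {0, 2, 4, 7, 9}

Answer: 0, 2, 4, 7, 9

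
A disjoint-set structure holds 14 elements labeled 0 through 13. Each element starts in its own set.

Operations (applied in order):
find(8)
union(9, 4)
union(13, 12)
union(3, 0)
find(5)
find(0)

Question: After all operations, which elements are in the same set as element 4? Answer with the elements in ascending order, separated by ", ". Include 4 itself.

Step 1: find(8) -> no change; set of 8 is {8}
Step 2: union(9, 4) -> merged; set of 9 now {4, 9}
Step 3: union(13, 12) -> merged; set of 13 now {12, 13}
Step 4: union(3, 0) -> merged; set of 3 now {0, 3}
Step 5: find(5) -> no change; set of 5 is {5}
Step 6: find(0) -> no change; set of 0 is {0, 3}
Component of 4: {4, 9}

Answer: 4, 9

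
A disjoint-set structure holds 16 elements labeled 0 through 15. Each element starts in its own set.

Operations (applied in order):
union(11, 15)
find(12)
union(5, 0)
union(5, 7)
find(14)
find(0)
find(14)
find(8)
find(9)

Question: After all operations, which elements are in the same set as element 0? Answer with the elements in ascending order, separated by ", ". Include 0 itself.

Step 1: union(11, 15) -> merged; set of 11 now {11, 15}
Step 2: find(12) -> no change; set of 12 is {12}
Step 3: union(5, 0) -> merged; set of 5 now {0, 5}
Step 4: union(5, 7) -> merged; set of 5 now {0, 5, 7}
Step 5: find(14) -> no change; set of 14 is {14}
Step 6: find(0) -> no change; set of 0 is {0, 5, 7}
Step 7: find(14) -> no change; set of 14 is {14}
Step 8: find(8) -> no change; set of 8 is {8}
Step 9: find(9) -> no change; set of 9 is {9}
Component of 0: {0, 5, 7}

Answer: 0, 5, 7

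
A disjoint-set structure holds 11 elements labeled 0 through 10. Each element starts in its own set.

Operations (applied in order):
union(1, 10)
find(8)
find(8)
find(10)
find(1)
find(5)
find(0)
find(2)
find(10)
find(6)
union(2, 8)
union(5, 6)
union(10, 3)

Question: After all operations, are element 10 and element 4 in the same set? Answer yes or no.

Answer: no

Derivation:
Step 1: union(1, 10) -> merged; set of 1 now {1, 10}
Step 2: find(8) -> no change; set of 8 is {8}
Step 3: find(8) -> no change; set of 8 is {8}
Step 4: find(10) -> no change; set of 10 is {1, 10}
Step 5: find(1) -> no change; set of 1 is {1, 10}
Step 6: find(5) -> no change; set of 5 is {5}
Step 7: find(0) -> no change; set of 0 is {0}
Step 8: find(2) -> no change; set of 2 is {2}
Step 9: find(10) -> no change; set of 10 is {1, 10}
Step 10: find(6) -> no change; set of 6 is {6}
Step 11: union(2, 8) -> merged; set of 2 now {2, 8}
Step 12: union(5, 6) -> merged; set of 5 now {5, 6}
Step 13: union(10, 3) -> merged; set of 10 now {1, 3, 10}
Set of 10: {1, 3, 10}; 4 is not a member.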